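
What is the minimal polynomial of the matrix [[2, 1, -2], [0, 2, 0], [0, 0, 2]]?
m_A(x) = (x - 2)^2

The characteristic polynomial factors as (x - 2)^3. The minimal polynomial is ∏(x - λ)^{k_λ} where k_λ is the size of the largest Jordan block at λ.

For λ = 2: rank(A - 2I) = 1, and the largest Jordan block has size 2 (the smallest k with rank((A - 2I)^k) = rank((A - 2I)^(k+1))).

So m_A(x) = (x - 2)^2.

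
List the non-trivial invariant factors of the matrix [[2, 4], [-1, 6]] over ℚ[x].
(x - 4)^2

The Jordan structure of A has elementary divisors (x - 4)^2. Arranging the block sizes at each eigenvalue in decreasing order and taking row products gives the invariant factors.

Invariant factors (smallest first, each dividing the next): (x - 4)^2.

Check: the last factor (x - 4)^2 is the minimal polynomial, and the product (x - 4)^2 is the characteristic polynomial.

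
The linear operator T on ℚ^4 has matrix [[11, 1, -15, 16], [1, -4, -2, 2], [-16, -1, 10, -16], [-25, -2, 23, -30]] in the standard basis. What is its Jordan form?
The characteristic polynomial is det(xI - A) = (x - 2)(x + 5)^3, so the eigenvalues are -5 (algebraic multiplicity 3), 2 (algebraic multiplicity 1).

For λ = -5: rank(A + 5I) = 3, rank((A + 5I)^2) = 2, rank((A + 5I)^3) = 1. The eigenspace has dimension 4 - 3 = 1, so there is 1 Jordan block; the rank sequence gives block sizes [3].

For λ = 2: algebraic multiplicity 1 gives one 1×1 block.

Assembling the blocks gives the Jordan form J above.

J = [[-5, 1, 0, 0], [0, -5, 1, 0], [0, 0, -5, 0], [0, 0, 0, 2]]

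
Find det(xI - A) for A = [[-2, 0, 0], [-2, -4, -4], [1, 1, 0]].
χ_A(x) = (x + 2)^3

xI - A = [[x + 2, 0, 0], [2, x + 4, 4], [-1, -1, x]].

Expanding det(xI - A) along the first row:
det(xI - A) = + (x + 2)·det([[x + 4, 4], [-1, x]]) - (0)·det([[2, 4], [-1, x]]) + (0)·det([[2, x + 4], [-1, -1]]).

Evaluating gives χ_A(x) = x^3 + 6x^2 + 12x + 8 = (x + 2)^3.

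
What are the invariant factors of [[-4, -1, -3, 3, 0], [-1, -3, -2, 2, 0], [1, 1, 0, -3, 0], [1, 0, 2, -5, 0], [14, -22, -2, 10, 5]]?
x + 3, (x - 5)(x + 3)^3

The Jordan structure of A has elementary divisors (x + 3)^3, (x + 3), (x - 5). Arranging the block sizes at each eigenvalue in decreasing order and taking row products gives the invariant factors.

Invariant factors (smallest first, each dividing the next): x + 3, (x - 5)(x + 3)^3.

Check: the last factor (x - 5)(x + 3)^3 is the minimal polynomial, and the product (x - 5)(x + 3)^4 is the characteristic polynomial.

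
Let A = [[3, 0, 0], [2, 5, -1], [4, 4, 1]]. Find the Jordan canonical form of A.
The characteristic polynomial is det(xI - A) = (x - 3)^3, so the eigenvalues are 3 (algebraic multiplicity 3).

For λ = 3: rank(A - 3I) = 1, rank((A - 3I)^2) = 0. The eigenspace has dimension 3 - 1 = 2, so there are 2 Jordan blocks; the rank sequence gives block sizes [2, 1].

Assembling the blocks gives the Jordan form J above.

J = [[3, 1, 0], [0, 3, 0], [0, 0, 3]]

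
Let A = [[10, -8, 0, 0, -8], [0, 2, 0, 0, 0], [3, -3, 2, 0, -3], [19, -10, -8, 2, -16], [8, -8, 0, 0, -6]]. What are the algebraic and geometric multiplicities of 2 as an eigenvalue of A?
algebraic multiplicity 5, geometric multiplicity 3

The characteristic polynomial is (x - 2)^5, so the factor x - 2 appears with exponent 5: the algebraic multiplicity is 5.

rank(A - 2I) = 2, so the eigenspace has dimension 5 - 2 = 3: the geometric multiplicity is 3.

Since 3 < 5, A is not diagonalizable.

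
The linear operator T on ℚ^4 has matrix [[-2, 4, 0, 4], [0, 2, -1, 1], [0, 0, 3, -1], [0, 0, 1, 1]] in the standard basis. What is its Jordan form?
J = [[-2, 0, 0, 0], [0, 2, 1, 0], [0, 0, 2, 0], [0, 0, 0, 2]]

The characteristic polynomial is det(xI - A) = (x - 2)^3(x + 2), so the eigenvalues are -2 (algebraic multiplicity 1), 2 (algebraic multiplicity 3).

For λ = -2: algebraic multiplicity 1 gives one 1×1 block.

For λ = 2: rank(A - 2I) = 2, rank((A - 2I)^2) = 1. The eigenspace has dimension 4 - 2 = 2, so there are 2 Jordan blocks; the rank sequence gives block sizes [2, 1].

Assembling the blocks gives the Jordan form J above.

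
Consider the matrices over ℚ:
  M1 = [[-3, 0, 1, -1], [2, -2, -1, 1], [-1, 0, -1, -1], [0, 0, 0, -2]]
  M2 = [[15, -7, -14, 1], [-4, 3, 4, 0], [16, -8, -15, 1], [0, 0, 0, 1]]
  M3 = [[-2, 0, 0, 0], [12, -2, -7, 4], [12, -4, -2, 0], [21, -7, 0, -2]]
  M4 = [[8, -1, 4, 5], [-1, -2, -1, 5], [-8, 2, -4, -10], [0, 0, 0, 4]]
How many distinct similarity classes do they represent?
Characteristic polynomials: χ_{M1} = (x + 2)^4, χ_{M2} = (x - 1)^4, χ_{M3} = (x + 2)^4, χ_{M4} = (x - 4)^2(x + 1)^2.

{M1, M3}: invariant factors x + 2, (x + 2)^3.

{M2}: invariant factors (x - 1)^2, (x - 1)^2.

{M4}: invariant factors x - 4, (x - 4)(x + 1)^2.

Matrices are similar if and only if their invariant-factor lists agree; the partition into similarity classes is {M1, M3}, {M2}, {M4}.

3 classes: {M1, M3}, {M2}, {M4}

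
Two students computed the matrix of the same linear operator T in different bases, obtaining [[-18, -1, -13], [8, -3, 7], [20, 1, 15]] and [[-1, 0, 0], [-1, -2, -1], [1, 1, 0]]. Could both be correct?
No.

trace(A) = -6 but trace(B) = -3. The trace is a similarity invariant, so A and B are not similar.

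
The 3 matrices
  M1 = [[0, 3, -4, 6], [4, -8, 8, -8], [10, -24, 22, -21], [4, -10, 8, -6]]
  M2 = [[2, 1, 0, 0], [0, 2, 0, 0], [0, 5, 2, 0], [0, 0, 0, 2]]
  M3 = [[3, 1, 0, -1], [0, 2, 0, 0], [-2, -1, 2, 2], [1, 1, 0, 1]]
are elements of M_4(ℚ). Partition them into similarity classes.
Characteristic polynomials: χ_{M1} = (x - 2)^4, χ_{M2} = (x - 2)^4, χ_{M3} = (x - 2)^4.

{M1, M3}: invariant factors (x - 2)^2, (x - 2)^2.

{M2}: invariant factors x - 2, x - 2, (x - 2)^2.

Matrices are similar if and only if their invariant-factor lists agree; the partition into similarity classes is {M1, M3}, {M2}.

2 classes: {M1, M3}, {M2}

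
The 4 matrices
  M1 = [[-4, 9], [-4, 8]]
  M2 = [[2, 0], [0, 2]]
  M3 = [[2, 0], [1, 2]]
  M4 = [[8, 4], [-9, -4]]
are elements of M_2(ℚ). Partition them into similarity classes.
Characteristic polynomials: χ_{M1} = (x - 2)^2, χ_{M2} = (x - 2)^2, χ_{M3} = (x - 2)^2, χ_{M4} = (x - 2)^2.

{M1, M3, M4}: invariant factors (x - 2)^2.

{M2}: invariant factors x - 2, x - 2.

Matrices are similar if and only if their invariant-factor lists agree; the partition into similarity classes is {M1, M3, M4}, {M2}.

2 classes: {M1, M3, M4}, {M2}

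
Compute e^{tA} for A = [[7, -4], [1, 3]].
e^{tA} = [[(2*t + 1)*e^{5*t}, -4*t*e^{5*t}], [t*e^{5*t}, (1 - 2*t)*e^{5*t}]]

A has Jordan form J = [[5, 1], [0, 5]] with A = PJP^{-1}, so e^{tA} = P e^{tJ} P^{-1}.

For a Jordan block J_k(λ), e^{tJ_k(λ)} = e^{λt} · (I + tN + t^2 N^2/2! + ... + t^{k-1} N^{k-1}/(k-1)!) where N is the nilpotent superdiagonal part.

Assembling the blocks and conjugating back gives the entries of e^{tA} as shown above.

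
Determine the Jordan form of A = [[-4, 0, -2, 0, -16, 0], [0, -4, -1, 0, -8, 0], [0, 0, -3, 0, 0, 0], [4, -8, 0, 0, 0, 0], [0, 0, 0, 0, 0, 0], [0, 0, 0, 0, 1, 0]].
J = [[-4, 0, 0, 0, 0, 0], [0, -4, 0, 0, 0, 0], [0, 0, -3, 0, 0, 0], [0, 0, 0, 0, 1, 0], [0, 0, 0, 0, 0, 0], [0, 0, 0, 0, 0, 0]]

The characteristic polynomial is det(xI - A) = x^3(x + 3)(x + 4)^2, so the eigenvalues are -4 (algebraic multiplicity 2), -3 (algebraic multiplicity 1), 0 (algebraic multiplicity 3).

For λ = -4: rank(A + 4I) = 4. The eigenspace has dimension 6 - 4 = 2, so there are 2 Jordan blocks; the rank sequence gives block sizes [1, 1].

For λ = -3: algebraic multiplicity 1 gives one 1×1 block.

For λ = 0: rank(A) = 4, rank(A^2) = 3. The eigenspace has dimension 6 - 4 = 2, so there are 2 Jordan blocks; the rank sequence gives block sizes [2, 1].

Assembling the blocks gives the Jordan form J above.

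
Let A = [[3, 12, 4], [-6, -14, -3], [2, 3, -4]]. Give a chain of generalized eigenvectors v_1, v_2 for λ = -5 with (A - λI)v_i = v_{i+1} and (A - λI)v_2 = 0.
We seek v_1 ∈ ker((A + 5I)^2) \ ker(A + 5I), then set v_{i+1} = (A + 5I) v_i.

One such chain is v_1 = [[-3, 2, -1]]^T, v_2 = [[-4, 3, -1]]^T. Check: (A + 5I) v_2 = [[0, 0, 0]]^T = 0.

v_1 = [[-3, 2, -1]]^T, v_2 = [[-4, 3, -1]]^T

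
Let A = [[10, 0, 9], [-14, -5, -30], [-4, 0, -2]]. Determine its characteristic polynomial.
xI - A = [[x - 10, 0, -9], [14, x + 5, 30], [4, 0, x + 2]].

Expanding det(xI - A) along the first row:
det(xI - A) = + (x - 10)·det([[x + 5, 30], [0, x + 2]]) - (0)·det([[14, 30], [4, x + 2]]) + (-9)·det([[14, x + 5], [4, 0]]).

Evaluating gives χ_A(x) = x^3 - 3x^2 - 24x + 80 = (x - 4)^2(x + 5).

χ_A(x) = (x - 4)^2(x + 5)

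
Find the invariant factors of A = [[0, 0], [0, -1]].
x(x + 1)

The Jordan structure of A has elementary divisors (x + 1), x. Arranging the block sizes at each eigenvalue in decreasing order and taking row products gives the invariant factors.

Invariant factors (smallest first, each dividing the next): x(x + 1).

Check: the last factor x(x + 1) is the minimal polynomial, and the product x(x + 1) is the characteristic polynomial.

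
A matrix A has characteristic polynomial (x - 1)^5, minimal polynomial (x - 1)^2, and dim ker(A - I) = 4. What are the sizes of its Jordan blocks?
Jordan blocks: (1, 2), (1, 1), (1, 1), (1, 1)

λ = 1: algebraic multiplicity 5 (exponent in χ_A), largest block size 2 (exponent in m_A), 4 blocks (geometric multiplicity). These force block sizes [2, 1, 1, 1].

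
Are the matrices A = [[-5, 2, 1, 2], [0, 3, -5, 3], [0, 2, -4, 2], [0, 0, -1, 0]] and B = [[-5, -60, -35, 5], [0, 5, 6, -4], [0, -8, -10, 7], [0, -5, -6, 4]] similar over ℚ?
Two matrices over a field are similar if and only if they have the same invariant factors.

Both A and B have characteristic polynomial x^2(x + 1)(x + 5) and minimal polynomial x^2(x + 1)(x + 5). Computing further, both have invariant factors x^2(x + 1)(x + 5). Hence A and B are similar.

Yes.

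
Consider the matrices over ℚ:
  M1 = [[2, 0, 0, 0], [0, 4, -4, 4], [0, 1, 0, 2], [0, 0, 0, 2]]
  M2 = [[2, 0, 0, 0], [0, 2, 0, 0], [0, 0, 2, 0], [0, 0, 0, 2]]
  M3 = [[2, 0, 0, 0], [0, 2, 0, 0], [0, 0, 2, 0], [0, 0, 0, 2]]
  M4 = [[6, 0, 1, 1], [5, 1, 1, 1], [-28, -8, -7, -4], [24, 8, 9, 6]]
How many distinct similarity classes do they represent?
Characteristic polynomials: χ_{M1} = (x - 2)^4, χ_{M2} = (x - 2)^4, χ_{M3} = (x - 2)^4, χ_{M4} = (x - 4)^2(x - 1)(x + 3).

{M1}: invariant factors x - 2, x - 2, (x - 2)^2.

{M2, M3}: invariant factors x - 2, x - 2, x - 2, x - 2.

{M4}: invariant factors (x - 4)^2(x - 1)(x + 3).

Matrices are similar if and only if their invariant-factor lists agree; the partition into similarity classes is {M1}, {M2, M3}, {M4}.

3 classes: {M1}, {M2, M3}, {M4}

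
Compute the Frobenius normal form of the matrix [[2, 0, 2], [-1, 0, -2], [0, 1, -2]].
R = [[0, 0, 2], [1, 0, 2], [0, 1, 0]]

The invariant factors of A (the non-unit diagonal entries of the Smith normal form of xI - A over ℚ[x]) are x^3 - 2x - 2, each dividing the next. The characteristic polynomial is their product, x^3 - 2x - 2.

The rational canonical form is the block-diagonal matrix of companion matrices C(f_i):
R = [[0, 0, 2], [1, 0, 2], [0, 1, 0]].

Note the characteristic polynomial does not split into linear factors over ℚ, so A has no Jordan form over ℚ; the rational canonical form exists over any field.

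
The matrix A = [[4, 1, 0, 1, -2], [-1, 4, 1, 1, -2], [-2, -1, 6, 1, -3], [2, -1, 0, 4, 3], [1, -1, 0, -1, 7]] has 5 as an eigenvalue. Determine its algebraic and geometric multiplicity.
algebraic multiplicity 5, geometric multiplicity 2

The characteristic polynomial is (x - 5)^5, so the factor x - 5 appears with exponent 5: the algebraic multiplicity is 5.

rank(A - 5I) = 3, so the eigenspace has dimension 5 - 3 = 2: the geometric multiplicity is 2.

Since 2 < 5, A is not diagonalizable.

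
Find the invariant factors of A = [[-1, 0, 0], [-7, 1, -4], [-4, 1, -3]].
(x + 1)^3

The Jordan structure of A has elementary divisors (x + 1)^3. Arranging the block sizes at each eigenvalue in decreasing order and taking row products gives the invariant factors.

Invariant factors (smallest first, each dividing the next): (x + 1)^3.

Check: the last factor (x + 1)^3 is the minimal polynomial, and the product (x + 1)^3 is the characteristic polynomial.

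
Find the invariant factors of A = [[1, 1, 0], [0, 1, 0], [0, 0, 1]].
x - 1, (x - 1)^2

The Jordan structure of A has elementary divisors (x - 1)^2, (x - 1). Arranging the block sizes at each eigenvalue in decreasing order and taking row products gives the invariant factors.

Invariant factors (smallest first, each dividing the next): x - 1, (x - 1)^2.

Check: the last factor (x - 1)^2 is the minimal polynomial, and the product (x - 1)^3 is the characteristic polynomial.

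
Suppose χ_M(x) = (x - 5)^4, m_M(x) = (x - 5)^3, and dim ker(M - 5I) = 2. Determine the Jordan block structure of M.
λ = 5: algebraic multiplicity 4 (exponent in χ_M), largest block size 3 (exponent in m_M), 2 blocks (geometric multiplicity). These force block sizes [3, 1].

Jordan blocks: (5, 3), (5, 1)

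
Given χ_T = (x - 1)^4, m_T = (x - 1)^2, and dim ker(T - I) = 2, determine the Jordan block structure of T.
λ = 1: algebraic multiplicity 4 (exponent in χ_T), largest block size 2 (exponent in m_T), 2 blocks (geometric multiplicity). These force block sizes [2, 2].

Jordan blocks: (1, 2), (1, 2)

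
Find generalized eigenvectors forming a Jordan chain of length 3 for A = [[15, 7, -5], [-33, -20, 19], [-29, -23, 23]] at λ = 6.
We seek v_1 ∈ ker((A - 6I)^3) \ ker((A - 6I)^2), then set v_{i+1} = (A - 6I) v_i.

One such chain is v_1 = [[-1, 4, 4]]^T, v_2 = [[-1, 5, 5]]^T, v_3 = [[1, -2, -1]]^T. Check: (A - 6I) v_3 = [[0, 0, 0]]^T = 0.

v_1 = [[-1, 4, 4]]^T, v_2 = [[-1, 5, 5]]^T, v_3 = [[1, -2, -1]]^T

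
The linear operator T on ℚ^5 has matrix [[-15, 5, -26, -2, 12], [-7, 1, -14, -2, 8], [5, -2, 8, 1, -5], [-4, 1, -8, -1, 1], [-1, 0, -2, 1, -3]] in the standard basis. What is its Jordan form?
J = [[-2, 1, 0, 0, 0], [0, -2, 0, 0, 0], [0, 0, -2, 1, 0], [0, 0, 0, -2, 0], [0, 0, 0, 0, -2]]

The characteristic polynomial is det(xI - A) = (x + 2)^5, so the eigenvalues are -2 (algebraic multiplicity 5).

For λ = -2: rank(A + 2I) = 2, rank((A + 2I)^2) = 0. The eigenspace has dimension 5 - 2 = 3, so there are 3 Jordan blocks; the rank sequence gives block sizes [2, 2, 1].

Assembling the blocks gives the Jordan form J above.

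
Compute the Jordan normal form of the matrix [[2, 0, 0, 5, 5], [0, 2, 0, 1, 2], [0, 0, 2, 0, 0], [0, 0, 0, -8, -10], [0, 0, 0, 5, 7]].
The characteristic polynomial is det(xI - A) = (x - 2)^4(x + 3), so the eigenvalues are -3 (algebraic multiplicity 1), 2 (algebraic multiplicity 4).

For λ = -3: algebraic multiplicity 1 gives one 1×1 block.

For λ = 2: rank(A - 2I) = 2, rank((A - 2I)^2) = 1. The eigenspace has dimension 5 - 2 = 3, so there are 3 Jordan blocks; the rank sequence gives block sizes [2, 1, 1].

Assembling the blocks gives the Jordan form J above.

J = [[-3, 0, 0, 0, 0], [0, 2, 1, 0, 0], [0, 0, 2, 0, 0], [0, 0, 0, 2, 0], [0, 0, 0, 0, 2]]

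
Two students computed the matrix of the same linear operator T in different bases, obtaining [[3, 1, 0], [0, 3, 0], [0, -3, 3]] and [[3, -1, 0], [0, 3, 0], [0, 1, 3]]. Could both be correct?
Yes.

Two matrices over a field are similar if and only if they have the same invariant factors.

Both A and B have characteristic polynomial (x - 3)^3 and minimal polynomial (x - 3)^2. Computing further, both have invariant factors x - 3, (x - 3)^2. Hence A and B are similar.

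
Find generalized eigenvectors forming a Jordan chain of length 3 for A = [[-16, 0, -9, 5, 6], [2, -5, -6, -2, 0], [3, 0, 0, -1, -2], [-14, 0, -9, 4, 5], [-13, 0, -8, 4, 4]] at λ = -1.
We seek v_1 ∈ ker((A + I)^3) \ ker((A + I)^2), then set v_{i+1} = (A + I) v_i.

One such chain is v_1 = [[1, -1, 0, 1, 2]]^T, v_2 = [[2, 4, -2, 1, 1]]^T, v_3 = [[-1, -2, 1, 0, -1]]^T. Check: (A + I) v_3 = [[0, 0, 0, 0, 0]]^T = 0.

v_1 = [[1, -1, 0, 1, 2]]^T, v_2 = [[2, 4, -2, 1, 1]]^T, v_3 = [[-1, -2, 1, 0, -1]]^T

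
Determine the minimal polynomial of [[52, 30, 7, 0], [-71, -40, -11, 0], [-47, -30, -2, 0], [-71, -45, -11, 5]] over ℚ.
The characteristic polynomial factors as x(x - 5)^3. The minimal polynomial is ∏(x - λ)^{k_λ} where k_λ is the size of the largest Jordan block at λ.

For λ = 0: rank(A) = 3, and the largest Jordan block has size 1 (the smallest k with rank(A^k) = rank(A^(k+1))).
For λ = 5: rank(A - 5I) = 2, and the largest Jordan block has size 2 (the smallest k with rank((A - 5I)^k) = rank((A - 5I)^(k+1))).

So m_A(x) = x(x - 5)^2.

m_A(x) = x(x - 5)^2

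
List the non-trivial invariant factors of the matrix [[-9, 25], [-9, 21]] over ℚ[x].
(x - 6)^2

The Jordan structure of A has elementary divisors (x - 6)^2. Arranging the block sizes at each eigenvalue in decreasing order and taking row products gives the invariant factors.

Invariant factors (smallest first, each dividing the next): (x - 6)^2.

Check: the last factor (x - 6)^2 is the minimal polynomial, and the product (x - 6)^2 is the characteristic polynomial.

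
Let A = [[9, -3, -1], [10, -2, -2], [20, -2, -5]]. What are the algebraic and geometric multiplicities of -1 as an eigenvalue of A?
algebraic multiplicity 2, geometric multiplicity 1

The characteristic polynomial is (x - 4)(x + 1)^2, so the factor x + 1 appears with exponent 2: the algebraic multiplicity is 2.

rank(A + I) = 2, so the eigenspace has dimension 3 - 2 = 1: the geometric multiplicity is 1.

Since 1 < 2, A is not diagonalizable.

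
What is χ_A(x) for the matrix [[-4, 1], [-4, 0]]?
χ_A(x) = (x + 2)^2

xI - A = [[x + 4, -1], [4, x]].

Expanding det(xI - A) along the first row:
det(xI - A) = + (x + 4)·det([[x]]) - (-1)·det([[4]]).

Evaluating gives χ_A(x) = x^2 + 4x + 4 = (x + 2)^2.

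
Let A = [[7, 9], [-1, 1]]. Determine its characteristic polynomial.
xI - A = [[x - 7, -9], [1, x - 1]].

Expanding det(xI - A) along the first row:
det(xI - A) = + (x - 7)·det([[x - 1]]) - (-9)·det([[1]]).

Evaluating gives χ_A(x) = x^2 - 8x + 16 = (x - 4)^2.

χ_A(x) = (x - 4)^2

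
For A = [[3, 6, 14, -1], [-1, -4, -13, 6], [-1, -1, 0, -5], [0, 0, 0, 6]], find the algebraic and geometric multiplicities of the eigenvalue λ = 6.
The characteristic polynomial is (x - 6)(x - 1)^2(x + 3), so the factor x - 6 appears with exponent 1: the algebraic multiplicity is 1.

rank(A - 6I) = 3, so the eigenspace has dimension 4 - 3 = 1: the geometric multiplicity is 1.

algebraic multiplicity 1, geometric multiplicity 1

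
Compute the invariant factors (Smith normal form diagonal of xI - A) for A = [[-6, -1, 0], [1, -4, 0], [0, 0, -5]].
The Jordan structure of A has elementary divisors (x + 5)^2, (x + 5). Arranging the block sizes at each eigenvalue in decreasing order and taking row products gives the invariant factors.

Invariant factors (smallest first, each dividing the next): x + 5, (x + 5)^2.

Check: the last factor (x + 5)^2 is the minimal polynomial, and the product (x + 5)^3 is the characteristic polynomial.

x + 5, (x + 5)^2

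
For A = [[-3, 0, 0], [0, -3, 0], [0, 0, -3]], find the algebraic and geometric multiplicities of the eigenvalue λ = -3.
The characteristic polynomial is (x + 3)^3, so the factor x + 3 appears with exponent 3: the algebraic multiplicity is 3.

rank(A + 3I) = 0, so the eigenspace has dimension 3 - 0 = 3: the geometric multiplicity is 3.

algebraic multiplicity 3, geometric multiplicity 3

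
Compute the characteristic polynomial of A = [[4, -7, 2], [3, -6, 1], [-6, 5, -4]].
xI - A = [[x - 4, 7, -2], [-3, x + 6, -1], [6, -5, x + 4]].

Expanding det(xI - A) along the first row:
det(xI - A) = + (x - 4)·det([[x + 6, -1], [-5, x + 4]]) - (7)·det([[-3, -1], [6, x + 4]]) + (-2)·det([[-3, x + 6], [6, -5]]).

Evaluating gives χ_A(x) = x^3 + 6x^2 + 12x + 8 = (x + 2)^3.

χ_A(x) = (x + 2)^3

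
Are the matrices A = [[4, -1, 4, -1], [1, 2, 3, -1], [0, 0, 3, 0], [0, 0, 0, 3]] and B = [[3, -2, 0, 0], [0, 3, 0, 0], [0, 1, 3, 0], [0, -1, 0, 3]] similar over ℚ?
Both have characteristic polynomial (x - 3)^4, but the minimal polynomial of A is (x - 3)^3 while the minimal polynomial of B is (x - 3)^2. The minimal polynomial is a similarity invariant, so A and B are not similar.

No.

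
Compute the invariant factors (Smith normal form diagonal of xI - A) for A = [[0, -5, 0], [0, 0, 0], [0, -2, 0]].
The Jordan structure of A has elementary divisors x^2, x. Arranging the block sizes at each eigenvalue in decreasing order and taking row products gives the invariant factors.

Invariant factors (smallest first, each dividing the next): x, x^2.

Check: the last factor x^2 is the minimal polynomial, and the product x^3 is the characteristic polynomial.

x, x^2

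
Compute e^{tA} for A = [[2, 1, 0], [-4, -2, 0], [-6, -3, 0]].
e^{tA} = [[2*t + 1, t, 0], [-4*t, 1 - 2*t, 0], [-6*t, -3*t, 1]]

A has Jordan form J = [[0, 1, 0], [0, 0, 0], [0, 0, 0]] with A = PJP^{-1}, so e^{tA} = P e^{tJ} P^{-1}.

For a Jordan block J_k(λ), e^{tJ_k(λ)} = e^{λt} · (I + tN + t^2 N^2/2! + ... + t^{k-1} N^{k-1}/(k-1)!) where N is the nilpotent superdiagonal part.

Assembling the blocks and conjugating back gives the entries of e^{tA} as shown above.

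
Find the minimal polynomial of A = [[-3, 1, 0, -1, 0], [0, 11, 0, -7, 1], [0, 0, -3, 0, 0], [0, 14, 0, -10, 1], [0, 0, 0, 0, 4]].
The characteristic polynomial factors as (x - 4)^2(x + 3)^3. The minimal polynomial is ∏(x - λ)^{k_λ} where k_λ is the size of the largest Jordan block at λ.

For λ = -3: rank(A + 3I) = 3, and the largest Jordan block has size 2 (the smallest k with rank((A + 3I)^k) = rank((A + 3I)^(k+1))).
For λ = 4: rank(A - 4I) = 4, and the largest Jordan block has size 2 (the smallest k with rank((A - 4I)^k) = rank((A - 4I)^(k+1))).

So m_A(x) = (x - 4)^2(x + 3)^2.

m_A(x) = (x - 4)^2(x + 3)^2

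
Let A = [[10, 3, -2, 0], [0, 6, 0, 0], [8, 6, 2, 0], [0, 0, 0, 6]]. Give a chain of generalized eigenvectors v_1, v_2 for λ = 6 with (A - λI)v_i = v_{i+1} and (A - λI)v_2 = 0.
We seek v_1 ∈ ker((A - 6I)^2) \ ker(A - 6I), then set v_{i+1} = (A - 6I) v_i.

One such chain is v_1 = [[0, 1, 1, 1]]^T, v_2 = [[1, 0, 2, 0]]^T. Check: (A - 6I) v_2 = [[0, 0, 0, 0]]^T = 0.

v_1 = [[0, 1, 1, 1]]^T, v_2 = [[1, 0, 2, 0]]^T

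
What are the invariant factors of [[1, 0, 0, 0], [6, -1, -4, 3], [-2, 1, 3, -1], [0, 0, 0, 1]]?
x - 1, (x - 1)^3

The Jordan structure of A has elementary divisors (x - 1)^3, (x - 1). Arranging the block sizes at each eigenvalue in decreasing order and taking row products gives the invariant factors.

Invariant factors (smallest first, each dividing the next): x - 1, (x - 1)^3.

Check: the last factor (x - 1)^3 is the minimal polynomial, and the product (x - 1)^4 is the characteristic polynomial.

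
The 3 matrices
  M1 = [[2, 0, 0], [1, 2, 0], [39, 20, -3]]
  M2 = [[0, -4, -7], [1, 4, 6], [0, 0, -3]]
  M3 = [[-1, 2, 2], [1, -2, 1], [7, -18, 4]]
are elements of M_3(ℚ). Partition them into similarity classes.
1 class: {M1, M2, M3}

Characteristic polynomials: χ_{M1} = (x - 2)^2(x + 3), χ_{M2} = (x - 2)^2(x + 3), χ_{M3} = (x - 2)^2(x + 3).

{M1, M2, M3}: invariant factors (x - 2)^2(x + 3).

Matrices are similar if and only if their invariant-factor lists agree; the partition into similarity classes is {M1, M2, M3}.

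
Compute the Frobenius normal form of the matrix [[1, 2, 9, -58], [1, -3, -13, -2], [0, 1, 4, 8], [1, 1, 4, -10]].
The invariant factors of A (the non-unit diagonal entries of the Smith normal form of xI - A over ℚ[x]) are (x^2 + 4x - 4)^2, each dividing the next. The characteristic polynomial is their product, (x^2 + 4x - 4)^2.

The rational canonical form is the block-diagonal matrix of companion matrices C(f_i):
R = [[0, 0, 0, -16], [1, 0, 0, 32], [0, 1, 0, -8], [0, 0, 1, -8]].

Note the characteristic polynomial does not split into linear factors over ℚ, so A has no Jordan form over ℚ; the rational canonical form exists over any field.

R = [[0, 0, 0, -16], [1, 0, 0, 32], [0, 1, 0, -8], [0, 0, 1, -8]]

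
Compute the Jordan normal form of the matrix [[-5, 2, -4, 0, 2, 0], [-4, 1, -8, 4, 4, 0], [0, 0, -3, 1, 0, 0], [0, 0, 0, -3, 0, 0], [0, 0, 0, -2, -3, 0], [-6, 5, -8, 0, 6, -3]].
The characteristic polynomial is det(xI - A) = (x + 1)(x + 3)^5, so the eigenvalues are -3 (algebraic multiplicity 5), -1 (algebraic multiplicity 1).

For λ = -3: rank(A + 3I) = 3, rank((A + 3I)^2) = 1. The eigenspace has dimension 6 - 3 = 3, so there are 3 Jordan blocks; the rank sequence gives block sizes [2, 2, 1].

For λ = -1: algebraic multiplicity 1 gives one 1×1 block.

Assembling the blocks gives the Jordan form J above.

J = [[-3, 1, 0, 0, 0, 0], [0, -3, 0, 0, 0, 0], [0, 0, -3, 1, 0, 0], [0, 0, 0, -3, 0, 0], [0, 0, 0, 0, -3, 0], [0, 0, 0, 0, 0, -1]]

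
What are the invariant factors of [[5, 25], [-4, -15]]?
The Jordan structure of A has elementary divisors (x + 5)^2. Arranging the block sizes at each eigenvalue in decreasing order and taking row products gives the invariant factors.

Invariant factors (smallest first, each dividing the next): (x + 5)^2.

Check: the last factor (x + 5)^2 is the minimal polynomial, and the product (x + 5)^2 is the characteristic polynomial.

(x + 5)^2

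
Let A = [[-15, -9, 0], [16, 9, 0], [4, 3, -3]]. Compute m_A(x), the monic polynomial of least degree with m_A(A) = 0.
m_A(x) = (x + 3)^2

The characteristic polynomial factors as (x + 3)^3. The minimal polynomial is ∏(x - λ)^{k_λ} where k_λ is the size of the largest Jordan block at λ.

For λ = -3: rank(A + 3I) = 1, and the largest Jordan block has size 2 (the smallest k with rank((A + 3I)^k) = rank((A + 3I)^(k+1))).

So m_A(x) = (x + 3)^2.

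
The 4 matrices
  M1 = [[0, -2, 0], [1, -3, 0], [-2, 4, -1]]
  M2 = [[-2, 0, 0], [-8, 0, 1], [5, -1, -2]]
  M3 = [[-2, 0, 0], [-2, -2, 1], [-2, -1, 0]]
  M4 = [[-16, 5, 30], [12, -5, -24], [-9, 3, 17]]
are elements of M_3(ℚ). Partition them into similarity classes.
Characteristic polynomials: χ_{M1} = (x + 1)^2(x + 2), χ_{M2} = (x + 1)^2(x + 2), χ_{M3} = (x + 1)^2(x + 2), χ_{M4} = (x + 1)^2(x + 2).

{M1, M4}: invariant factors x + 1, (x + 1)(x + 2).

{M2, M3}: invariant factors (x + 1)^2(x + 2).

Matrices are similar if and only if their invariant-factor lists agree; the partition into similarity classes is {M1, M4}, {M2, M3}.

2 classes: {M1, M4}, {M2, M3}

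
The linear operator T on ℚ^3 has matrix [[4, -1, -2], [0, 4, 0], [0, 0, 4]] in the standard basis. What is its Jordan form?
J = [[4, 1, 0], [0, 4, 0], [0, 0, 4]]

The characteristic polynomial is det(xI - A) = (x - 4)^3, so the eigenvalues are 4 (algebraic multiplicity 3).

For λ = 4: rank(A - 4I) = 1, rank((A - 4I)^2) = 0. The eigenspace has dimension 3 - 1 = 2, so there are 2 Jordan blocks; the rank sequence gives block sizes [2, 1].

Assembling the blocks gives the Jordan form J above.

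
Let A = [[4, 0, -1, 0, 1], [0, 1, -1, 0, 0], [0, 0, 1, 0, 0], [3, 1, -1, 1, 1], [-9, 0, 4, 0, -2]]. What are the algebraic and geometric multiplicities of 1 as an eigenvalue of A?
algebraic multiplicity 5, geometric multiplicity 2

The characteristic polynomial is (x - 1)^5, so the factor x - 1 appears with exponent 5: the algebraic multiplicity is 5.

rank(A - I) = 3, so the eigenspace has dimension 5 - 3 = 2: the geometric multiplicity is 2.

Since 2 < 5, A is not diagonalizable.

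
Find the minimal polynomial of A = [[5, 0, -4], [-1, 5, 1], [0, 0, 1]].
The characteristic polynomial factors as (x - 5)^2(x - 1). The minimal polynomial is ∏(x - λ)^{k_λ} where k_λ is the size of the largest Jordan block at λ.

For λ = 1: rank(A - I) = 2, and the largest Jordan block has size 1 (the smallest k with rank((A - I)^k) = rank((A - I)^(k+1))).
For λ = 5: rank(A - 5I) = 2, and the largest Jordan block has size 2 (the smallest k with rank((A - 5I)^k) = rank((A - 5I)^(k+1))).

So m_A(x) = (x - 5)^2(x - 1).

m_A(x) = (x - 5)^2(x - 1)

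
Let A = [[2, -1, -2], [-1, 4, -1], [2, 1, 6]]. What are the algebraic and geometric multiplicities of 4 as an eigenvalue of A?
algebraic multiplicity 3, geometric multiplicity 1

The characteristic polynomial is (x - 4)^3, so the factor x - 4 appears with exponent 3: the algebraic multiplicity is 3.

rank(A - 4I) = 2, so the eigenspace has dimension 3 - 2 = 1: the geometric multiplicity is 1.

Since 1 < 3, A is not diagonalizable.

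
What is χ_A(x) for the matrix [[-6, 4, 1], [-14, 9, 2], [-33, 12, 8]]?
χ_A(x) = (x - 5)^2(x - 1)

xI - A = [[x + 6, -4, -1], [14, x - 9, -2], [33, -12, x - 8]].

Expanding det(xI - A) along the first row:
det(xI - A) = + (x + 6)·det([[x - 9, -2], [-12, x - 8]]) - (-4)·det([[14, -2], [33, x - 8]]) + (-1)·det([[14, x - 9], [33, -12]]).

Evaluating gives χ_A(x) = x^3 - 11x^2 + 35x - 25 = (x - 5)^2(x - 1).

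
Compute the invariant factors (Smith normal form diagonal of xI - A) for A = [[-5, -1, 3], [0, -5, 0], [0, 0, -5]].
x + 5, (x + 5)^2

The Jordan structure of A has elementary divisors (x + 5)^2, (x + 5). Arranging the block sizes at each eigenvalue in decreasing order and taking row products gives the invariant factors.

Invariant factors (smallest first, each dividing the next): x + 5, (x + 5)^2.

Check: the last factor (x + 5)^2 is the minimal polynomial, and the product (x + 5)^3 is the characteristic polynomial.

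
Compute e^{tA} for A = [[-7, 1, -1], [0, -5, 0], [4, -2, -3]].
A has Jordan form J = [[-5, 1, 0], [0, -5, 0], [0, 0, -5]] with A = PJP^{-1}, so e^{tA} = P e^{tJ} P^{-1}.

For a Jordan block J_k(λ), e^{tJ_k(λ)} = e^{λt} · (I + tN + t^2 N^2/2! + ... + t^{k-1} N^{k-1}/(k-1)!) where N is the nilpotent superdiagonal part.

Assembling the blocks and conjugating back gives the entries of e^{tA} as shown above.

e^{tA} = [[(1 - 2*t)*e^{-5*t}, t*e^{-5*t}, -t*e^{-5*t}], [0, e^{-5*t}, 0], [4*t*e^{-5*t}, -2*t*e^{-5*t}, (2*t + 1)*e^{-5*t}]]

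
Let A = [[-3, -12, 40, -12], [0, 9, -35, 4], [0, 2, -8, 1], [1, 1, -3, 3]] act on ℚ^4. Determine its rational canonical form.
The invariant factors of A (the non-unit diagonal entries of the Smith normal form of xI - A over ℚ[x]) are (x - 1)(x^3 + 2), each dividing the next. The characteristic polynomial is their product, (x - 1)(x^3 + 2).

The rational canonical form is the block-diagonal matrix of companion matrices C(f_i):
R = [[0, 0, 0, 2], [1, 0, 0, -2], [0, 1, 0, 0], [0, 0, 1, 1]].

Note the characteristic polynomial does not split into linear factors over ℚ, so A has no Jordan form over ℚ; the rational canonical form exists over any field.

R = [[0, 0, 0, 2], [1, 0, 0, -2], [0, 1, 0, 0], [0, 0, 1, 1]]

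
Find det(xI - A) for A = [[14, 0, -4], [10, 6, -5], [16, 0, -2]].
xI - A = [[x - 14, 0, 4], [-10, x - 6, 5], [-16, 0, x + 2]].

Expanding det(xI - A) along the first row:
det(xI - A) = + (x - 14)·det([[x - 6, 5], [0, x + 2]]) - (0)·det([[-10, 5], [-16, x + 2]]) + (4)·det([[-10, x - 6], [-16, 0]]).

Evaluating gives χ_A(x) = x^3 - 18x^2 + 108x - 216 = (x - 6)^3.

χ_A(x) = (x - 6)^3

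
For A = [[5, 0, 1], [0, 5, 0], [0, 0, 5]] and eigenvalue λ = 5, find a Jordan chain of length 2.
v_1 = [[2, -2, 1]]^T, v_2 = [[1, 0, 0]]^T

We seek v_1 ∈ ker((A - 5I)^2) \ ker(A - 5I), then set v_{i+1} = (A - 5I) v_i.

One such chain is v_1 = [[2, -2, 1]]^T, v_2 = [[1, 0, 0]]^T. Check: (A - 5I) v_2 = [[0, 0, 0]]^T = 0.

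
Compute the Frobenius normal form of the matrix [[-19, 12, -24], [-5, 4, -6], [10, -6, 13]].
The invariant factors of A (the non-unit diagonal entries of the Smith normal form of xI - A over ℚ[x]) are x - 1, (x - 1)(x + 4), each dividing the next. The characteristic polynomial is their product, (x - 1)^2(x + 4).

The rational canonical form is the block-diagonal matrix of companion matrices C(f_i):
R = [[1, 0, 0], [0, 0, 4], [0, 1, -3]].

R = [[1, 0, 0], [0, 0, 4], [0, 1, -3]]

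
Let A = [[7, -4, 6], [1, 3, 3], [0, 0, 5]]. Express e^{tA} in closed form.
e^{tA} = [[(2*t + 1)*e^{5*t}, -4*t*e^{5*t}, 6*t*e^{5*t}], [t*e^{5*t}, (1 - 2*t)*e^{5*t}, 3*t*e^{5*t}], [0, 0, e^{5*t}]]

A has Jordan form J = [[5, 1, 0], [0, 5, 0], [0, 0, 5]] with A = PJP^{-1}, so e^{tA} = P e^{tJ} P^{-1}.

For a Jordan block J_k(λ), e^{tJ_k(λ)} = e^{λt} · (I + tN + t^2 N^2/2! + ... + t^{k-1} N^{k-1}/(k-1)!) where N is the nilpotent superdiagonal part.

Assembling the blocks and conjugating back gives the entries of e^{tA} as shown above.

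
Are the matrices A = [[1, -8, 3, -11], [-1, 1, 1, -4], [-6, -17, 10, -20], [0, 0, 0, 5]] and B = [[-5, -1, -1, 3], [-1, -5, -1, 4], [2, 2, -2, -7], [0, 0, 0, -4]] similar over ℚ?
trace(A) = 17 but trace(B) = -16. The trace is a similarity invariant, so A and B are not similar.

No.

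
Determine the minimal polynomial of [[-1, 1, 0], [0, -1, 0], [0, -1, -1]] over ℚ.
m_A(x) = (x + 1)^2

The characteristic polynomial factors as (x + 1)^3. The minimal polynomial is ∏(x - λ)^{k_λ} where k_λ is the size of the largest Jordan block at λ.

For λ = -1: rank(A + I) = 1, and the largest Jordan block has size 2 (the smallest k with rank((A + I)^k) = rank((A + I)^(k+1))).

So m_A(x) = (x + 1)^2.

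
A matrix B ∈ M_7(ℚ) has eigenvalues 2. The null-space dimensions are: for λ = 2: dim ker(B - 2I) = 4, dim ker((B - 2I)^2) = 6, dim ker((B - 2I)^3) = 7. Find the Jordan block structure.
λ = 2: successive nullity increments [4, 2, 1] count blocks of size ≥ k; block sizes are [3, 2, 1, 1].

Jordan blocks: (2, 3), (2, 2), (2, 1), (2, 1)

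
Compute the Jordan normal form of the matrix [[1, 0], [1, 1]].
The characteristic polynomial is det(xI - A) = (x - 1)^2, so the eigenvalues are 1 (algebraic multiplicity 2).

For λ = 1: rank(A - I) = 1, rank((A - I)^2) = 0. The eigenspace has dimension 2 - 1 = 1, so there is 1 Jordan block; the rank sequence gives block sizes [2].

Assembling the blocks gives the Jordan form J above.

J = [[1, 1], [0, 1]]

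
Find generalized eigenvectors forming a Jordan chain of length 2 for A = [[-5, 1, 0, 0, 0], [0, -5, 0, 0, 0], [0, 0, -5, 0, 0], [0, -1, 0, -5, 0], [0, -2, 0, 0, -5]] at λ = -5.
v_1 = [[2, 1, 0, 2, 0]]^T, v_2 = [[1, 0, 0, -1, -2]]^T

We seek v_1 ∈ ker((A + 5I)^2) \ ker(A + 5I), then set v_{i+1} = (A + 5I) v_i.

One such chain is v_1 = [[2, 1, 0, 2, 0]]^T, v_2 = [[1, 0, 0, -1, -2]]^T. Check: (A + 5I) v_2 = [[0, 0, 0, 0, 0]]^T = 0.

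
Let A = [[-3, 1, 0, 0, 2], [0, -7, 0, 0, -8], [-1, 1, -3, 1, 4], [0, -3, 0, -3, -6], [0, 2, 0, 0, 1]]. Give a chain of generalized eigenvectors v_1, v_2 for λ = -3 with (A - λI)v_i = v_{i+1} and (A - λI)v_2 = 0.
We seek v_1 ∈ ker((A + 3I)^2) \ ker(A + 3I), then set v_{i+1} = (A + 3I) v_i.

One such chain is v_1 = [[0, 3, 0, 2, -1]]^T, v_2 = [[1, -4, 1, -3, 2]]^T. Check: (A + 3I) v_2 = [[0, 0, 0, 0, 0]]^T = 0.

v_1 = [[0, 3, 0, 2, -1]]^T, v_2 = [[1, -4, 1, -3, 2]]^T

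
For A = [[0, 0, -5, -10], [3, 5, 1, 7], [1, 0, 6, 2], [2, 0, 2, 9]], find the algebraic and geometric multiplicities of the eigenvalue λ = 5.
The characteristic polynomial is (x - 5)^4, so the factor x - 5 appears with exponent 4: the algebraic multiplicity is 4.

rank(A - 5I) = 2, so the eigenspace has dimension 4 - 2 = 2: the geometric multiplicity is 2.

Since 2 < 4, A is not diagonalizable.

algebraic multiplicity 4, geometric multiplicity 2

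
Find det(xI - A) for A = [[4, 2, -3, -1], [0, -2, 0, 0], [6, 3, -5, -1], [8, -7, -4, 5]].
xI - A = [[x - 4, -2, 3, 1], [0, x + 2, 0, 0], [-6, -3, x + 5, 1], [-8, 7, 4, x - 5]].

Expanding det(xI - A) along the first row:
det(xI - A) = + (x - 4)·det([[x + 2, 0, 0], [-3, x + 5, 1], [7, 4, x - 5]]) - (-2)·det([[0, 0, 0], [-6, x + 5, 1], [-8, 4, x - 5]]) + (3)·det([[0, x + 2, 0], [-6, -3, 1], [-8, 7, x - 5]]) - (1)·det([[0, x + 2, 0], [-6, -3, x + 5], [-8, 7, 4]]).

Evaluating gives χ_A(x) = x^4 - 2x^3 - 11x^2 + 12x + 36 = (x - 3)^2(x + 2)^2.

χ_A(x) = (x - 3)^2(x + 2)^2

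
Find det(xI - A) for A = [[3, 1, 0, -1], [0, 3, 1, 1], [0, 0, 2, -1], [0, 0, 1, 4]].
xI - A = [[x - 3, -1, 0, 1], [0, x - 3, -1, -1], [0, 0, x - 2, 1], [0, 0, -1, x - 4]].

Expanding det(xI - A) along the first row:
det(xI - A) = + (x - 3)·det([[x - 3, -1, -1], [0, x - 2, 1], [0, -1, x - 4]]) - (-1)·det([[0, -1, -1], [0, x - 2, 1], [0, -1, x - 4]]) + (0)·det([[0, x - 3, -1], [0, 0, 1], [0, 0, x - 4]]) - (1)·det([[0, x - 3, -1], [0, 0, x - 2], [0, 0, -1]]).

Evaluating gives χ_A(x) = x^4 - 12x^3 + 54x^2 - 108x + 81 = (x - 3)^4.

χ_A(x) = (x - 3)^4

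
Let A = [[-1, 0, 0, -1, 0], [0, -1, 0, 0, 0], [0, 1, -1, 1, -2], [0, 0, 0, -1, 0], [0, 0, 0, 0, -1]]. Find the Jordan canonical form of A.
The characteristic polynomial is det(xI - A) = (x + 1)^5, so the eigenvalues are -1 (algebraic multiplicity 5).

For λ = -1: rank(A + I) = 2, rank((A + I)^2) = 0. The eigenspace has dimension 5 - 2 = 3, so there are 3 Jordan blocks; the rank sequence gives block sizes [2, 2, 1].

Assembling the blocks gives the Jordan form J above.

J = [[-1, 1, 0, 0, 0], [0, -1, 0, 0, 0], [0, 0, -1, 1, 0], [0, 0, 0, -1, 0], [0, 0, 0, 0, -1]]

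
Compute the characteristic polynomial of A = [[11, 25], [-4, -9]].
χ_A(x) = (x - 1)^2

xI - A = [[x - 11, -25], [4, x + 9]].

Expanding det(xI - A) along the first row:
det(xI - A) = + (x - 11)·det([[x + 9]]) - (-25)·det([[4]]).

Evaluating gives χ_A(x) = x^2 - 2x + 1 = (x - 1)^2.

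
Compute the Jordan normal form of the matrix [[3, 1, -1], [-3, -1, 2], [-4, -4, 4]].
The characteristic polynomial is det(xI - A) = (x - 2)^3, so the eigenvalues are 2 (algebraic multiplicity 3).

For λ = 2: rank(A - 2I) = 2, rank((A - 2I)^2) = 1, rank((A - 2I)^3) = 0. The eigenspace has dimension 3 - 2 = 1, so there is 1 Jordan block; the rank sequence gives block sizes [3].

Assembling the blocks gives the Jordan form J above.

J = [[2, 1, 0], [0, 2, 1], [0, 0, 2]]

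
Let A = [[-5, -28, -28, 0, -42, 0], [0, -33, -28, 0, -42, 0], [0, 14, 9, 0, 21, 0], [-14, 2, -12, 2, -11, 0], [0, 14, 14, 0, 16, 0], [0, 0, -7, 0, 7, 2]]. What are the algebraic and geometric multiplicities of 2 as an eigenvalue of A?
algebraic multiplicity 3, geometric multiplicity 2

The characteristic polynomial is (x - 2)^3(x + 5)^3, so the factor x - 2 appears with exponent 3: the algebraic multiplicity is 3.

rank(A - 2I) = 4, so the eigenspace has dimension 6 - 4 = 2: the geometric multiplicity is 2.

Since 2 < 3, A is not diagonalizable.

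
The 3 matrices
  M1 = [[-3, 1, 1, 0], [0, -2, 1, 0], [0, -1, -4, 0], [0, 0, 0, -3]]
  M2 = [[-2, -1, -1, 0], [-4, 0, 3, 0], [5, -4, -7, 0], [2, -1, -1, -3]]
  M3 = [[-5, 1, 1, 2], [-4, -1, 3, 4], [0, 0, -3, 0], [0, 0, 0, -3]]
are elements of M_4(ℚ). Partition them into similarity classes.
2 classes: {M1}, {M2, M3}

Characteristic polynomials: χ_{M1} = (x + 3)^4, χ_{M2} = (x + 3)^4, χ_{M3} = (x + 3)^4.

{M1}: invariant factors x + 3, x + 3, (x + 3)^2.

{M2, M3}: invariant factors x + 3, (x + 3)^3.

Matrices are similar if and only if their invariant-factor lists agree; the partition into similarity classes is {M1}, {M2, M3}.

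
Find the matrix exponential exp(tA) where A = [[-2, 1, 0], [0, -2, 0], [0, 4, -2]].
A has Jordan form J = [[-2, 1, 0], [0, -2, 0], [0, 0, -2]] with A = PJP^{-1}, so e^{tA} = P e^{tJ} P^{-1}.

For a Jordan block J_k(λ), e^{tJ_k(λ)} = e^{λt} · (I + tN + t^2 N^2/2! + ... + t^{k-1} N^{k-1}/(k-1)!) where N is the nilpotent superdiagonal part.

Assembling the blocks and conjugating back gives the entries of e^{tA} as shown above.

e^{tA} = [[e^{-2*t}, t*e^{-2*t}, 0], [0, e^{-2*t}, 0], [0, 4*t*e^{-2*t}, e^{-2*t}]]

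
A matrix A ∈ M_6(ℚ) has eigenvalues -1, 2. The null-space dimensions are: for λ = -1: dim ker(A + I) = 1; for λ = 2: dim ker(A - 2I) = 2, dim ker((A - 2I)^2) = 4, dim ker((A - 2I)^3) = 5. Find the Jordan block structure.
Jordan blocks: (-1, 1), (2, 3), (2, 2)

λ = -1: successive nullity increments [1] count blocks of size ≥ k; block sizes are [1].
λ = 2: successive nullity increments [2, 2, 1] count blocks of size ≥ k; block sizes are [3, 2].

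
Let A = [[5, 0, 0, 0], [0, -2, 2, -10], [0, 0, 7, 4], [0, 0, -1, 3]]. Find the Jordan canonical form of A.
J = [[-2, 0, 0, 0], [0, 5, 1, 0], [0, 0, 5, 0], [0, 0, 0, 5]]

The characteristic polynomial is det(xI - A) = (x - 5)^3(x + 2), so the eigenvalues are -2 (algebraic multiplicity 1), 5 (algebraic multiplicity 3).

For λ = -2: algebraic multiplicity 1 gives one 1×1 block.

For λ = 5: rank(A - 5I) = 2, rank((A - 5I)^2) = 1. The eigenspace has dimension 4 - 2 = 2, so there are 2 Jordan blocks; the rank sequence gives block sizes [2, 1].

Assembling the blocks gives the Jordan form J above.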